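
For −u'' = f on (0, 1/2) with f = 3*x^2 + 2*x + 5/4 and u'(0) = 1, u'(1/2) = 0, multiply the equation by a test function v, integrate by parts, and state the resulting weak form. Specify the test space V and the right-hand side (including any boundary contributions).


V = H^1(0, 1/2) (v unrestricted at boundary; u is determined up to an additive constant); weak form: ∫_0^1/2 u'v' dx = ∫_0^1/2 (3*x^2 + 2*x + 5/4) v dx − v(0) for all v ∈ V.

Multiply both sides by a test function v and integrate from 0 to 1/2:
  ∫_0^1/2 −u''(x) v(x) dx = ∫_0^1/2 f(x) v(x) dx.
Integrate the LHS by parts once:
  ∫_0^1/2 −u'' v dx = −[u'(x) v(x)]_0^1/2 + ∫_0^1/2 u'(x) v'(x) dx.
Thus ∫_0^1/2 u'(x) v'(x) dx = ∫_0^1/2 f(x) v(x) dx + [u'(x) v(x)]_0^1/2.
Choose V so that boundary terms are either known or forced to vanish.
u has inhomogeneous Neumann u'(0) = 1, u'(1/2) = 0. [u' v]_0^1/2 = (0)·v(1/2) − (1)·v(0) = − v(0). Take V = H^1(0, 1/2); boundary term becomes part of RHS.
Weak formulation: find u (satisfying any essential BC) such that ∫_0^1/2 u'(x) v'(x) dx = ∫_0^1/2 f v dx − v(0) for all v ∈ V (Neumann data are natural BCs: they enter the RHS as boundary terms).
Substituting f(x) = 3*x^2 + 2*x + 5/4, the right-hand side is ∫_0^1/2 (3*x^2 + 2*x + 5/4) v dx − v(0).
Compatibility check (pure Neumann): taking v ≡ 1 ∈ V gives 0 = ∫_0^1/2 f dx + (0) − (1), i.e. ∫_0^1/2 f dx must equal u'(0) − u'(1/2) = 1. Indeed ∫_0^1/2 (3*x^2 + 2*x + 5/4) dx = 1, so the data are compatible. The solution is then unique only up to an additive constant (fix it e.g. by requiring ∫_0^1/2 u dx = 0).


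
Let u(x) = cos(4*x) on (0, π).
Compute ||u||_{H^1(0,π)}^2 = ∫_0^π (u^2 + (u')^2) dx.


||u||_{H^1(0,π)}^2 = 17*π/2

u'(x) = -4*sin(4*x).
Expand u² and (u')² and integrate term by term on (0, π), using: for integers n ≥ 1, ∫_0^π sin²(nx) dx = ∫_0^π cos²(nx) dx = π/2; for n ≠ n', ∫_0^π sin(nx)sin(n'x) dx = ∫_0^π cos(nx)cos(n'x) dx = 0; and by product-to-sum, ∫_0^π sin(nx)cos(n'x) dx = ½∫_0^π [sin((n+n')x) + sin((n−n')x)] dx, which is 0 when n+n' is even and 2n/(n²−n'²) when n+n' is odd (it need not vanish on (0, π)).
  u² squared terms: (1)²·∫cos(4x)² dx = 1·π/2 = π/2.
  So ∫_0^π u² dx = π/2.
  (u')² squared terms: (-4)²·∫sin(4x)² dx = 16·π/2 = 8*π.
  So ∫_0^π (u')² dx = 8*π.
||u||_{H^1}^2 = (π/2) + (8*π) = 17*π/2.


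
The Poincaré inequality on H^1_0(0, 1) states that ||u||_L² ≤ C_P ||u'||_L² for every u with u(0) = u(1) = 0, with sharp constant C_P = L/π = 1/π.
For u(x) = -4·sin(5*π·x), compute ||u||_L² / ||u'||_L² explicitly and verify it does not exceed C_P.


||u||_L² / ||u'||_L² = 1/(5*π) < C_P = 1/π.

u(x) = -4·sin(5*π·x), so u'(x) = -20*π*cos(5*π*x).
Writing u(x) = A·sin(kπx/L) with A = -4 and k = 5, use ∫_0^L sin²(kπx/L) dx = L/2 and ∫_0^L cos²(kπx/L) dx = L/2.
u² = 16·sin²(5*π·x) and (u')² = 400*π^2·cos²(5*π·x), and each of sin², cos² integrates to L/2 = 1/2 over (0, 1).
∫_0^1 u² dx = 8, so ||u||_L² = 2*sqrt(2).
∫_0^1 (u')² dx = 200*π^2, so ||u'||_L² = 10*sqrt(2)*π.
Ratio ||u||_L² / ||u'||_L² = 1/(5*π).
Sharp Poincaré constant on H^1_0(0, 1) is C_P = L/π = 1/π, achieved by sin(π·x).
This is the k = 5 harmonic; the ratio L/(kπ) is strictly less than C_P = L/π, consistent with the sharp inequality ||u||_L² ≤ C_P ||u'||_L².


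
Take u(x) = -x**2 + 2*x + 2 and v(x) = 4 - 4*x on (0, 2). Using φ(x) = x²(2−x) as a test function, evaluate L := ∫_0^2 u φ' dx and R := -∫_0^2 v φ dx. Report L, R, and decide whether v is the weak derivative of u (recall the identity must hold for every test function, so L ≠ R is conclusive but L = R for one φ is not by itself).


LHS = 8/15, RHS = 16/15. No, v is not the weak derivative of u.

u(x) = -x**2 + 2*x + 2, classical derivative u'(x) = 2 - 2*x.
φ(x) = x²(2−x), so φ'(x) = x*(4 - 3*x).
Note φ(0) = φ(2) = 0, so the boundary term u·φ vanishes.
LHS = ∫_0^2 u(x) φ'(x) dx = ∫_0^2 (3*x^4 - 10*x^3 + 2*x^2 + 8*x) dx. Term by term:
  ∫_0^2 3*x^4 dx = 96/5;  ∫_0^2 -10*x^3 dx = -40;  ∫_0^2 2*x^2 dx = 16/3;
  ∫_0^2 8*x dx = 16.
Sum: 96/5 − 40 + 16/3 + 16 = 8/15.
So LHS = 8/15.
∫_0^2 v(x) φ(x) dx = ∫_0^2 (4*x^4 - 12*x^3 + 8*x^2) dx. Term by term:
  ∫_0^2 4*x^4 dx = 128/5;  ∫_0^2 -12*x^3 dx = -48;  ∫_0^2 8*x^2 dx = 64/3.
Sum: 128/5 − 48 + 64/3 = -16/15.
So RHS = -∫_0^2 v(x) φ(x) dx = 16/15.
LHS − RHS = -8/15 ≠ 0, so the identity fails.
(For a valid weak derivative the identity must hold for EVERY test function, in particular this one. The failure shows v is NOT the weak derivative of u.)
Correct weak derivative would be u'(x) = 2 - 2*x.


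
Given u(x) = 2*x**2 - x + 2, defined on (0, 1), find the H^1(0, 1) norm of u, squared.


||u||_{H^1}^2 = 107/15

The H^1 norm (squared) on an interval (0, L) is
  ||u||_{H^1}^2 = ∫_0^L u(x)^2 dx + ∫_0^L u'(x)^2 dx.
Compute u'(x) = 4*x - 1.
Then u(x)^2 = 4*x**4 - 4*x**3 + 9*x**2 - 4*x + 4 and u'(x)^2 = 16*x**2 - 8*x + 1.
Integrate each monomial from 0 to 1 using ∫_0^1 c·x^n dx = c·1^(n+1)/(n+1):
  ∫_0^1 u(x)^2 dx = ∫_0^1 (4*x^4 - 4*x^3 + 9*x^2 - 4*x + 4) dx. Term by term:
    ∫_0^1 4*x^4 dx = 4/5;  ∫_0^1 -4*x^3 dx = -1;  ∫_0^1 9*x^2 dx = 3;
    ∫_0^1 -4*x dx = -2;  ∫_0^1 4 dx = 4.
  Sum: 4/5 − 1 + 3 − 2 + 4 = 24/5.
  ∫_0^1 u'(x)^2 dx = ∫_0^1 (16*x^2 - 8*x + 1) dx. Term by term:
    ∫_0^1 16*x^2 dx = 16/3;  ∫_0^1 -8*x dx = -4;  ∫_0^1 1 dx = 1.
  Sum: 16/3 − 4 + 1 = 7/3.
Adding: ||u||_{H^1}^2 = 24/5 + 7/3 = 107/15.


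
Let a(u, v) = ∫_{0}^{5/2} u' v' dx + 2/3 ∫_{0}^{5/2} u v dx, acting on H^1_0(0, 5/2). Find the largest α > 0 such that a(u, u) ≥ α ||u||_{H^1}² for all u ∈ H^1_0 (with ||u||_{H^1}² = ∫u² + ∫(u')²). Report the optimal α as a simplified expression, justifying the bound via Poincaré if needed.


α = 2*(25 + 6*π^2)/(3*(25 + 4*π^2))

Coercivity of a(·,·) on H^1_0(0, 5/2) means a(u, u) ≥ α ||u||_{H^1}² for every u ∈ H^1_0.
The interval has length L = 5/2, and Poincaré/coercivity depend only on L. Here a(u, u) = ∫(u')² + (2/3)·∫u².
Here 0 < c = 2/3 < 1. The condition a(u,u) ≥ α||u||_{H^1}² reads (1−α)∫(u')² ≥ (α−c)∫u². Any admissible α is ≤ 1 (rapidly oscillating u have ∫u²/∫(u')² → 0), and α = 1 would force 0 ≥ (1−c)∫u², impossible since c < 1; so 1−α > 0. By the sharp Poincaré inequality on H^1_0 of an interval of length L, ∫(u')² ≥ (π/L)²∫u² with equality for the first sine mode sin(π(x−x₀)/L) (x₀ the left endpoint), so the inequality holds for all u iff (1−α)(π/L)² ≥ α − c, i.e. α ≤ ((π/L)² + c)/((π/L)² + 1) = (1 + c(L/π)²)/(1 + (L/π)²). With (π/L)² = 4*π^2/25 and c = 2/3, the largest admissible constant is α = ((π/L)² + c)/((π/L)² + 1).
Simplifying, α = 2*(25 + 6*π^2)/(3*(25 + 4*π^2)).


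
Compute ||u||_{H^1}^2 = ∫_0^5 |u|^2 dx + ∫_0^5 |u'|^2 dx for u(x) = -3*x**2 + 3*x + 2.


||u||_{H^1}^2 = 7905/2

The H^1 norm (squared) on an interval (0, L) is
  ||u||_{H^1}^2 = ∫_0^L u(x)^2 dx + ∫_0^L u'(x)^2 dx.
Compute u'(x) = 3 - 6*x.
Then u(x)^2 = 9*x**4 - 18*x**3 - 3*x**2 + 12*x + 4 and u'(x)^2 = 36*x**2 - 36*x + 9.
Integrate each monomial from 0 to 5 using ∫_0^5 c·x^n dx = c·5^(n+1)/(n+1):
  ∫_0^5 u(x)^2 dx = ∫_0^5 (9*x^4 - 18*x^3 - 3*x^2 + 12*x + 4) dx. Term by term:
    ∫_0^5 9*x^4 dx = 5625;  ∫_0^5 -18*x^3 dx = -5625/2;  ∫_0^5 -3*x^2 dx = -125;
    ∫_0^5 12*x dx = 150;  ∫_0^5 4 dx = 20.
  Sum: 5625 − 5625/2 − 125 + 150 + 20 = 5715/2.
  ∫_0^5 u'(x)^2 dx = ∫_0^5 (36*x^2 - 36*x + 9) dx. Term by term:
    ∫_0^5 36*x^2 dx = 1500;  ∫_0^5 -36*x dx = -450;  ∫_0^5 9 dx = 45.
  Sum: 1500 − 450 + 45 = 1095.
Adding: ||u||_{H^1}^2 = 5715/2 + 1095 = 7905/2.


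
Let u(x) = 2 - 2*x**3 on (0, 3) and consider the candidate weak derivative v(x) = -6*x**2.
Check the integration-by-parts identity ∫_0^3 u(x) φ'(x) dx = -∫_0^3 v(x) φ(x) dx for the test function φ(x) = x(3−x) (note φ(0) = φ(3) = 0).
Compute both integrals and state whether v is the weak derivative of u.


LHS = 729/10, RHS = 729/10. Yes, v = u' weakly.

u(x) = 2 - 2*x**3, classical derivative u'(x) = -6*x**2.
φ(x) = x(3−x), so φ'(x) = 3 - 2*x.
Note φ(0) = φ(3) = 0, so the boundary term u·φ vanishes.
LHS = ∫_0^3 u(x) φ'(x) dx = ∫_0^3 (4*x^4 - 6*x^3 - 4*x + 6) dx. Term by term:
  ∫_0^3 4*x^4 dx = 972/5;  ∫_0^3 -6*x^3 dx = -243/2;  ∫_0^3 -4*x dx = -18;
  ∫_0^3 6 dx = 18.
Sum: 972/5 − 243/2 − 18 + 18 = 729/10.
So LHS = 729/10.
∫_0^3 v(x) φ(x) dx = ∫_0^3 (6*x^4 - 18*x^3) dx. Term by term:
  ∫_0^3 6*x^4 dx = 1458/5;  ∫_0^3 -18*x^3 dx = -729/2.
Sum: 1458/5 − 729/2 = -729/10.
So RHS = -∫_0^3 v(x) φ(x) dx = 729/10.
LHS = RHS, so the identity holds for this test φ.
Moreover u is smooth here and v(x) = u'(x) = -6*x**2 pointwise, so the identity holds for every test function. Hence v is the weak derivative of u.


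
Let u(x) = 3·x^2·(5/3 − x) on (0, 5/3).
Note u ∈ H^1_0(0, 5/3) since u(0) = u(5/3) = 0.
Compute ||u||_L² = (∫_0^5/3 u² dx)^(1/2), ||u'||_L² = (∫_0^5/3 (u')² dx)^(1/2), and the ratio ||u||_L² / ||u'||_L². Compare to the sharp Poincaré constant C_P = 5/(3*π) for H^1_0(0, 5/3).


||u||_L² / ||u'||_L² = 5*sqrt(14)/42 < C_P = 5/(3*π).

u(x) = 3·x^2·(5/3 − x), so u'(x) = x*(10 - 9*x).
u(x) = 3·x^2·(5/3 − x) vanishes at x = 0 and x = 5/3, so u ∈ H^1_0(0, 5/3). Differentiate via the product rule and integrate the resulting polynomials term by term.
  ∫_0^5/3 u² dx = ∫_0^5/3 (9*x^6 - 30*x^5 + 25*x^4) dx. Term by term:
    ∫_0^5/3 9*x^6 dx = 78125/1701;  ∫_0^5/3 -30*x^5 dx = -78125/729;  ∫_0^5/3 25*x^4 dx = 15625/243.
  Sum: 78125/1701 − 78125/729 + 15625/243 = 15625/5103.
  ∫_0^5/3 (u')² dx = ∫_0^5/3 (81*x^4 - 180*x^3 + 100*x^2) dx. Term by term:
    ∫_0^5/3 81*x^4 dx = 625/3;  ∫_0^5/3 -180*x^3 dx = -3125/9;  ∫_0^5/3 100*x^2 dx = 12500/81.
  Sum: 625/3 − 3125/9 + 12500/81 = 1250/81.
∫_0^5/3 u² dx = 15625/5103, so ||u||_L² = 125*sqrt(7)/189.
∫_0^5/3 (u')² dx = 1250/81, so ||u'||_L² = 25*sqrt(2)/9.
Ratio ||u||_L² / ||u'||_L² = 5*sqrt(14)/42.
Sharp Poincaré constant on H^1_0(0, 5/3) is C_P = L/π = 5/(3*π), achieved by sin(3*π/5·x).
A polynomial bump cannot attain the sharp Poincaré constant (only the first sine eigenfunction does), so the ratio is strictly less than C_P, consistent with ||u||_L² ≤ C_P ||u'||_L².


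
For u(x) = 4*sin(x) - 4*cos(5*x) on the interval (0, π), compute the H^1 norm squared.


||u||_{H^1(0,π)}^2 = 224*π

u'(x) = 20*sin(5*x) + 4*cos(x).
Expand u² and (u')² and integrate term by term on (0, π), using: for integers n ≥ 1, ∫_0^π sin²(nx) dx = ∫_0^π cos²(nx) dx = π/2; for n ≠ n', ∫_0^π sin(nx)sin(n'x) dx = ∫_0^π cos(nx)cos(n'x) dx = 0; and by product-to-sum, ∫_0^π sin(nx)cos(n'x) dx = ½∫_0^π [sin((n+n')x) + sin((n−n')x)] dx, which is 0 when n+n' is even and 2n/(n²−n'²) when n+n' is odd (it need not vanish on (0, π)).
  u² squared terms: (-4)²·∫cos(5x)² dx = 16·π/2 = 8*π;  (4)²·∫sin(x)² dx = 16·π/2 = 8*π.
  u² cross terms: 2·(-4)·(4)·∫cos(5x)·sin(x) dx = -32·(0) = 0.
  So ∫_0^π u² dx = 8*π + 8*π + 0 = 16*π.
  (u')² squared terms: (4)²·∫cos(x)² dx = 16·π/2 = 8*π;  (20)²·∫sin(5x)² dx = 400·π/2 = 200*π.
  (u')² cross terms: 2·(4)·(20)·∫cos(x)·sin(5x) dx = 160·(0) = 0.
  So ∫_0^π (u')² dx = 8*π + 200*π + 0 = 208*π.
||u||_{H^1}^2 = (16*π) + (208*π) = 224*π.


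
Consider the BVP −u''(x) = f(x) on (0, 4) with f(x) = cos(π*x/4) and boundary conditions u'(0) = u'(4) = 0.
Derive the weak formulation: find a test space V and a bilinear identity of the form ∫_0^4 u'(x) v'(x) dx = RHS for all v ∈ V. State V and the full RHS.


V = H^1(0, 4) (no boundary constraint on v; u is determined up to an additive constant); weak form: ∫_0^4 u'v' dx = ∫_0^4 (cos(π*x/4)) v dx for all v ∈ V.

Multiply both sides by a test function v and integrate from 0 to 4:
  ∫_0^4 −u''(x) v(x) dx = ∫_0^4 f(x) v(x) dx.
Integrate the LHS by parts once:
  ∫_0^4 −u'' v dx = −[u'(x) v(x)]_0^4 + ∫_0^4 u'(x) v'(x) dx.
Thus ∫_0^4 u'(x) v'(x) dx = ∫_0^4 f(x) v(x) dx + [u'(x) v(x)]_0^4.
Choose V so that boundary terms are either known or forced to vanish.
u has homogeneous Neumann: u'(0) = u'(4) = 0. So [u' v]_0^4 = 0·v(4) − 0·v(0) = 0 for any v; take V = H^1(0, 4).
Weak formulation: find u (satisfying any essential BC) such that ∫_0^4 u'(x) v'(x) dx = ∫_0^4 f v dx for all v ∈ V (homogeneous Neumann, so boundary terms vanish).
Substituting f(x) = cos(π*x/4), the right-hand side is ∫_0^4 (cos(π*x/4)) v dx.
Compatibility check (pure Neumann): taking v ≡ 1 ∈ V gives 0 = ∫_0^4 f dx + (0) − (0), i.e. ∫_0^4 f dx must equal u'(0) − u'(4) = 0. Indeed ∫_0^4 (cos(π*x/4)) dx = 0, so the data are compatible. The solution is then unique only up to an additive constant (fix it e.g. by requiring ∫_0^4 u dx = 0).


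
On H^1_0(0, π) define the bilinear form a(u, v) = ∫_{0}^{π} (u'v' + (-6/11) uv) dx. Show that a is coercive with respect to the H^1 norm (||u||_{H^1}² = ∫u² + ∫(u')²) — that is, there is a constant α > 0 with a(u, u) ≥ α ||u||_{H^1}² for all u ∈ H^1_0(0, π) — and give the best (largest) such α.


α = 5/22

Coercivity of a(·,·) on H^1_0(0, π) means a(u, u) ≥ α ||u||_{H^1}² for every u ∈ H^1_0.
The interval has length L = π, and Poincaré/coercivity depend only on L. Here a(u, u) = ∫(u')² + (-6/11)·∫u².
Here c = -6/11 < 0 with |c| < (π/L)² = 1, so coercivity still holds. The condition a(u,u) ≥ α||u||_{H^1}² reads (1−α)∫(u')² ≥ (α−c)∫u². Any admissible α is ≤ 1 (rapidly oscillating u have ∫u²/∫(u')² → 0), and α = 1 would force 0 ≥ (1−c)∫u², impossible since c < 1; so 1−α > 0. By the sharp Poincaré inequality on H^1_0 of an interval of length L, ∫(u')² ≥ (π/L)²∫u² with equality for the first sine mode sin(π(x−x₀)/L) (x₀ the left endpoint), so the inequality holds for all u iff (1−α)(π/L)² ≥ α − c, i.e. α ≤ ((π/L)² + c)/((π/L)² + 1) = (1 + c(L/π)²)/(1 + (L/π)²). (Direct route, valid since c ≤ 0: Poincaré gives c∫u² ≥ c(L/π)²∫(u')², so a(u,u) ≥ (1 + c(L/π)²)∫(u')², while ||u||_{H^1}² ≤ (1 + (L/π)²)∫(u')²; dividing yields the same α.) With (π/L)² = 1 and c = -6/11, the largest admissible constant is α = ((π/L)² + c)/((π/L)² + 1).
Simplifying, α = 5/22.


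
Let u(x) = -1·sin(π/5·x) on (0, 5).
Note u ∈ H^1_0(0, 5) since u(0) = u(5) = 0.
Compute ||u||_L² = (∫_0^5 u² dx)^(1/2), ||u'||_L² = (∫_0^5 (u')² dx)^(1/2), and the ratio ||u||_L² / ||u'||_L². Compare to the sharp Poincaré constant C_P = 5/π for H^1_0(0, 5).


||u||_L² / ||u'||_L² = 5/π = C_P.

u(x) = -1·sin(π/5·x), so u'(x) = -π*cos(π*x/5)/5.
Writing u(x) = A·sin(kπx/L) with A = -1 and k = 1, use ∫_0^L sin²(kπx/L) dx = L/2 and ∫_0^L cos²(kπx/L) dx = L/2.
u² = 1·sin²(π/5·x) and (u')² = π^2/25·cos²(π/5·x), and each of sin², cos² integrates to L/2 = 5/2 over (0, 5).
∫_0^5 u² dx = 5/2, so ||u||_L² = sqrt(10)/2.
∫_0^5 (u')² dx = π^2/10, so ||u'||_L² = sqrt(10)*π/10.
Ratio ||u||_L² / ||u'||_L² = 5/π.
Sharp Poincaré constant on H^1_0(0, 5) is C_P = L/π = 5/π, achieved by sin(π/5·x).
This is the k = 1 eigenfunction (up to amplitude), so the ratio equals the sharp Poincaré constant exactly.


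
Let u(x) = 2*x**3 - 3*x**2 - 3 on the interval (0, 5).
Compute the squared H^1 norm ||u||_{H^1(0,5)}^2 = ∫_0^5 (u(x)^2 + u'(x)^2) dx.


||u||_{H^1}^2 = 214815/7

The H^1 norm (squared) on an interval (0, L) is
  ||u||_{H^1}^2 = ∫_0^L u(x)^2 dx + ∫_0^L u'(x)^2 dx.
Compute u'(x) = 6*x**2 - 6*x.
Then u(x)^2 = 4*x**6 - 12*x**5 + 9*x**4 - 12*x**3 + 18*x**2 + 9 and u'(x)^2 = 36*x**4 - 72*x**3 + 36*x**2.
Integrate each monomial from 0 to 5 using ∫_0^5 c·x^n dx = c·5^(n+1)/(n+1):
  ∫_0^5 u(x)^2 dx = ∫_0^5 (4*x^6 - 12*x^5 + 9*x^4 - 12*x^3 + 18*x^2 + 9) dx. Term by term:
    ∫_0^5 4*x^6 dx = 312500/7;  ∫_0^5 -12*x^5 dx = -31250;  ∫_0^5 9*x^4 dx = 5625;
    ∫_0^5 -12*x^3 dx = -1875;  ∫_0^5 18*x^2 dx = 750;  ∫_0^5 9 dx = 45.
  Sum: 312500/7 − 31250 + 5625 − 1875 + 750 + 45 = 125565/7.
  ∫_0^5 u'(x)^2 dx = ∫_0^5 (36*x^4 - 72*x^3 + 36*x^2) dx. Term by term:
    ∫_0^5 36*x^4 dx = 22500;  ∫_0^5 -72*x^3 dx = -11250;  ∫_0^5 36*x^2 dx = 1500.
  Sum: 22500 − 11250 + 1500 = 12750.
Adding: ||u||_{H^1}^2 = 125565/7 + 12750 = 214815/7.


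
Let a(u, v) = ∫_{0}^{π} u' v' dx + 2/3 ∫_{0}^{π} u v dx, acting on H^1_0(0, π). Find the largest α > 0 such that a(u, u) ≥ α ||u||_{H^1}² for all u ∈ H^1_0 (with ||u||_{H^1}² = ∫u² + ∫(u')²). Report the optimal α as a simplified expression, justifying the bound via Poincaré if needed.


α = 5/6

Coercivity of a(·,·) on H^1_0(0, π) means a(u, u) ≥ α ||u||_{H^1}² for every u ∈ H^1_0.
The interval has length L = π, and Poincaré/coercivity depend only on L. Here a(u, u) = ∫(u')² + (2/3)·∫u².
Here 0 < c = 2/3 < 1. The condition a(u,u) ≥ α||u||_{H^1}² reads (1−α)∫(u')² ≥ (α−c)∫u². Any admissible α is ≤ 1 (rapidly oscillating u have ∫u²/∫(u')² → 0), and α = 1 would force 0 ≥ (1−c)∫u², impossible since c < 1; so 1−α > 0. By the sharp Poincaré inequality on H^1_0 of an interval of length L, ∫(u')² ≥ (π/L)²∫u² with equality for the first sine mode sin(π(x−x₀)/L) (x₀ the left endpoint), so the inequality holds for all u iff (1−α)(π/L)² ≥ α − c, i.e. α ≤ ((π/L)² + c)/((π/L)² + 1) = (1 + c(L/π)²)/(1 + (L/π)²). With (π/L)² = 1 and c = 2/3, the largest admissible constant is α = ((π/L)² + c)/((π/L)² + 1).
Simplifying, α = 5/6.


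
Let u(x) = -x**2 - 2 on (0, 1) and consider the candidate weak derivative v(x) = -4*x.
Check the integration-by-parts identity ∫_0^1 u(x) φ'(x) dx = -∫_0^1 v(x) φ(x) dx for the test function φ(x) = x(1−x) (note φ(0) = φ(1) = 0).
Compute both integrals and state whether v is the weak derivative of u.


LHS = 1/6, RHS = 1/3. No, v is not the weak derivative of u.

u(x) = -x**2 - 2, classical derivative u'(x) = -2*x.
φ(x) = x(1−x), so φ'(x) = 1 - 2*x.
Note φ(0) = φ(1) = 0, so the boundary term u·φ vanishes.
LHS = ∫_0^1 u(x) φ'(x) dx = ∫_0^1 (2*x^3 - x^2 + 4*x - 2) dx. Term by term:
  ∫_0^1 2*x^3 dx = 1/2;  ∫_0^1 -x^2 dx = -1/3;  ∫_0^1 4*x dx = 2;
  ∫_0^1 -2 dx = -2.
Sum: 1/2 − 1/3 + 2 − 2 = 1/6.
So LHS = 1/6.
∫_0^1 v(x) φ(x) dx = ∫_0^1 (4*x^3 - 4*x^2) dx. Term by term:
  ∫_0^1 4*x^3 dx = 1;  ∫_0^1 -4*x^2 dx = -4/3.
Sum: 1 − 4/3 = -1/3.
So RHS = -∫_0^1 v(x) φ(x) dx = 1/3.
LHS − RHS = -1/6 ≠ 0, so the identity fails.
(For a valid weak derivative the identity must hold for EVERY test function, in particular this one. The failure shows v is NOT the weak derivative of u.)
Correct weak derivative would be u'(x) = -2*x.


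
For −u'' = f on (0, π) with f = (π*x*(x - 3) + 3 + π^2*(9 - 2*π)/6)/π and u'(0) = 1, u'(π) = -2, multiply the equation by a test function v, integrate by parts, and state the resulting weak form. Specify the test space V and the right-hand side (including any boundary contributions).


V = H^1(0, π) (v unrestricted at boundary; u is determined up to an additive constant); weak form: ∫_0^π u'v' dx = ∫_0^π ((π*x*(x - 3) + 3 + π^2*(9 - 2*π)/6)/π) v dx − 2·v(π) − v(0) for all v ∈ V.

Multiply both sides by a test function v and integrate from 0 to π:
  ∫_0^π −u''(x) v(x) dx = ∫_0^π f(x) v(x) dx.
Integrate the LHS by parts once:
  ∫_0^π −u'' v dx = −[u'(x) v(x)]_0^π + ∫_0^π u'(x) v'(x) dx.
Thus ∫_0^π u'(x) v'(x) dx = ∫_0^π f(x) v(x) dx + [u'(x) v(x)]_0^π.
Choose V so that boundary terms are either known or forced to vanish.
u has inhomogeneous Neumann u'(0) = 1, u'(π) = -2. [u' v]_0^π = (-2)·v(π) − (1)·v(0) = − 2·v(π) − v(0). Take V = H^1(0, π); boundary term becomes part of RHS.
Weak formulation: find u (satisfying any essential BC) such that ∫_0^π u'(x) v'(x) dx = ∫_0^π f v dx − 2·v(π) − v(0) for all v ∈ V (Neumann data are natural BCs: they enter the RHS as boundary terms).
Substituting f(x) = (π*x*(x - 3) + 3 + π^2*(9 - 2*π)/6)/π, the right-hand side is ∫_0^π ((π*x*(x - 3) + 3 + π^2*(9 - 2*π)/6)/π) v dx − 2·v(π) − v(0).
Compatibility check (pure Neumann): taking v ≡ 1 ∈ V gives 0 = ∫_0^π f dx + (-2) − (1), i.e. ∫_0^π f dx must equal u'(0) − u'(π) = 3. Indeed ∫_0^π ((π*x*(x - 3) + 3 + π^2*(9 - 2*π)/6)/π) dx = 3, so the data are compatible. The solution is then unique only up to an additive constant (fix it e.g. by requiring ∫_0^π u dx = 0).


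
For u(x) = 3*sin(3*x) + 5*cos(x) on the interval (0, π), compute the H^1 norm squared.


||u||_{H^1(0,π)}^2 = 70*π

u'(x) = -5*sin(x) + 9*cos(3*x).
Expand u² and (u')² and integrate term by term on (0, π), using: for integers n ≥ 1, ∫_0^π sin²(nx) dx = ∫_0^π cos²(nx) dx = π/2; for n ≠ n', ∫_0^π sin(nx)sin(n'x) dx = ∫_0^π cos(nx)cos(n'x) dx = 0; and by product-to-sum, ∫_0^π sin(nx)cos(n'x) dx = ½∫_0^π [sin((n+n')x) + sin((n−n')x)] dx, which is 0 when n+n' is even and 2n/(n²−n'²) when n+n' is odd (it need not vanish on (0, π)).
  u² squared terms: (3)²·∫sin(3x)² dx = 9·π/2 = 9*π/2;  (5)²·∫cos(x)² dx = 25·π/2 = 25*π/2.
  u² cross terms: 2·(3)·(5)·∫sin(3x)·cos(x) dx = 30·(0) = 0.
  So ∫_0^π u² dx = 9*π/2 + 25*π/2 + 0 = 17*π.
  (u')² squared terms: (-5)²·∫sin(x)² dx = 25·π/2 = 25*π/2;  (9)²·∫cos(3x)² dx = 81·π/2 = 81*π/2.
  (u')² cross terms: 2·(-5)·(9)·∫sin(x)·cos(3x) dx = -90·(0) = 0.
  So ∫_0^π (u')² dx = 25*π/2 + 81*π/2 + 0 = 53*π.
||u||_{H^1}^2 = (17*π) + (53*π) = 70*π.


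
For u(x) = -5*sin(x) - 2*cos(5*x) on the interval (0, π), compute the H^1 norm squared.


||u||_{H^1(0,π)}^2 = 77*π

u'(x) = 10*sin(5*x) - 5*cos(x).
Expand u² and (u')² and integrate term by term on (0, π), using: for integers n ≥ 1, ∫_0^π sin²(nx) dx = ∫_0^π cos²(nx) dx = π/2; for n ≠ n', ∫_0^π sin(nx)sin(n'x) dx = ∫_0^π cos(nx)cos(n'x) dx = 0; and by product-to-sum, ∫_0^π sin(nx)cos(n'x) dx = ½∫_0^π [sin((n+n')x) + sin((n−n')x)] dx, which is 0 when n+n' is even and 2n/(n²−n'²) when n+n' is odd (it need not vanish on (0, π)).
  u² squared terms: (-5)²·∫sin(x)² dx = 25·π/2 = 25*π/2;  (-2)²·∫cos(5x)² dx = 4·π/2 = 2*π.
  u² cross terms: 2·(-5)·(-2)·∫sin(x)·cos(5x) dx = 20·(0) = 0.
  So ∫_0^π u² dx = 25*π/2 + 2*π + 0 = 29*π/2.
  (u')² squared terms: (-5)²·∫cos(x)² dx = 25·π/2 = 25*π/2;  (10)²·∫sin(5x)² dx = 100·π/2 = 50*π.
  (u')² cross terms: 2·(-5)·(10)·∫cos(x)·sin(5x) dx = -100·(0) = 0.
  So ∫_0^π (u')² dx = 25*π/2 + 50*π + 0 = 125*π/2.
||u||_{H^1}^2 = (29*π/2) + (125*π/2) = 77*π.


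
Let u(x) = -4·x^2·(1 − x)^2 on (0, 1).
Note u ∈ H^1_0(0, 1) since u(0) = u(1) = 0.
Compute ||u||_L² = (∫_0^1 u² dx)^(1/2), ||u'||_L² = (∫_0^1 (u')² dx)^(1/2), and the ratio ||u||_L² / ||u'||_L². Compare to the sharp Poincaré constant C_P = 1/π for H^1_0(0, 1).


||u||_L² / ||u'||_L² = sqrt(3)/6 < C_P = 1/π.

u(x) = -4·x^2·(1 − x)^2, so u'(x) = 8*x*(x*(1 - x) - (x - 1)^2).
u(x) = -4·x^2·(1 − x)^2 vanishes at x = 0 and x = 1, so u ∈ H^1_0(0, 1). Differentiate via the product rule and integrate the resulting polynomials term by term.
  ∫_0^1 u² dx = ∫_0^1 (16*x^8 - 64*x^7 + 96*x^6 - 64*x^5 + 16*x^4) dx. Term by term:
    ∫_0^1 16*x^8 dx = 16/9;  ∫_0^1 -64*x^7 dx = -8;  ∫_0^1 96*x^6 dx = 96/7;
    ∫_0^1 -64*x^5 dx = -32/3;  ∫_0^1 16*x^4 dx = 16/5.
  Sum: 16/9 − 8 + 96/7 − 32/3 + 16/5 = 8/315.
  ∫_0^1 (u')² dx = ∫_0^1 (256*x^6 - 768*x^5 + 832*x^4 - 384*x^3 + 64*x^2) dx. Term by term:
    ∫_0^1 256*x^6 dx = 256/7;  ∫_0^1 -768*x^5 dx = -128;  ∫_0^1 832*x^4 dx = 832/5;
    ∫_0^1 -384*x^3 dx = -96;  ∫_0^1 64*x^2 dx = 64/3.
  Sum: 256/7 − 128 + 832/5 − 96 + 64/3 = 32/105.
∫_0^1 u² dx = 8/315, so ||u||_L² = 2*sqrt(70)/105.
∫_0^1 (u')² dx = 32/105, so ||u'||_L² = 4*sqrt(210)/105.
Ratio ||u||_L² / ||u'||_L² = sqrt(3)/6.
Sharp Poincaré constant on H^1_0(0, 1) is C_P = L/π = 1/π, achieved by sin(π·x).
A polynomial bump cannot attain the sharp Poincaré constant (only the first sine eigenfunction does), so the ratio is strictly less than C_P, consistent with ||u||_L² ≤ C_P ||u'||_L².


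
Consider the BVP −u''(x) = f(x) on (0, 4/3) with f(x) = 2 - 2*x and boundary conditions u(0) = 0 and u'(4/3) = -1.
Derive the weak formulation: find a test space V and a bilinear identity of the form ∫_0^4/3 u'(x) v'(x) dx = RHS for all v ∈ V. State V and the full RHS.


V = {v ∈ H^1(0, 4/3) : v(0) = 0} (test functions vanish at x = 0 where u is specified); weak form: ∫_0^4/3 u'v' dx = ∫_0^4/3 (2 - 2*x) v dx − v(4/3) for all v ∈ V.

Multiply both sides by a test function v and integrate from 0 to 4/3:
  ∫_0^4/3 −u''(x) v(x) dx = ∫_0^4/3 f(x) v(x) dx.
Integrate the LHS by parts once:
  ∫_0^4/3 −u'' v dx = −[u'(x) v(x)]_0^4/3 + ∫_0^4/3 u'(x) v'(x) dx.
Thus ∫_0^4/3 u'(x) v'(x) dx = ∫_0^4/3 f(x) v(x) dx + [u'(x) v(x)]_0^4/3.
Choose V so that boundary terms are either known or forced to vanish.
Mixed BC: u(0) = 0 (Dirichlet) and u'(4/3) = -1 (Neumann). Define V = {v ∈ H^1(0, 4/3) : v(0) = 0}. Then [u' v]_0^4/3 = u'(4/3)·v(4/3) − u'(0)·0 = − v(4/3).
Weak formulation: find u (satisfying any essential BC) such that ∫_0^4/3 u'(x) v'(x) dx = ∫_0^4/3 f v dx − v(4/3) for all v ∈ V (Dirichlet at 0 absorbed into V; Neumann datum at x = 4/3 contributes the boundary term).
Substituting f(x) = 2 - 2*x, the right-hand side is ∫_0^4/3 (2 - 2*x) v dx − v(4/3).


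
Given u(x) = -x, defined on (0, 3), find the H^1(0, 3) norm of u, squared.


||u||_{H^1}^2 = 12

The H^1 norm (squared) on an interval (0, L) is
  ||u||_{H^1}^2 = ∫_0^L u(x)^2 dx + ∫_0^L u'(x)^2 dx.
Compute u'(x) = -1.
Then u(x)^2 = x**2 and u'(x)^2 = 1.
Integrate each monomial from 0 to 3 using ∫_0^3 c·x^n dx = c·3^(n+1)/(n+1):
  ∫_0^3 u(x)^2 dx = ∫_0^3 (x^2) dx. Term by term:
    ∫_0^3 x^2 dx = 9.
  ∫_0^3 u'(x)^2 dx = ∫_0^3 (1) dx. Term by term:
    ∫_0^3 1 dx = 3.
Adding: ||u||_{H^1}^2 = 9 + 3 = 12.


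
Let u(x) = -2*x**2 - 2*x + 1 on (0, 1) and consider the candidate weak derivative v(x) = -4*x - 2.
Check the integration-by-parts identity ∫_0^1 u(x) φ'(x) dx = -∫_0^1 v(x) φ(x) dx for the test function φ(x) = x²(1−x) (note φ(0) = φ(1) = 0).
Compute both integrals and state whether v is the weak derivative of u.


LHS = 11/30, RHS = 11/30. Yes, v = u' weakly.

u(x) = -2*x**2 - 2*x + 1, classical derivative u'(x) = -4*x - 2.
φ(x) = x²(1−x), so φ'(x) = x*(2 - 3*x).
Note φ(0) = φ(1) = 0, so the boundary term u·φ vanishes.
LHS = ∫_0^1 u(x) φ'(x) dx = ∫_0^1 (6*x^4 + 2*x^3 - 7*x^2 + 2*x) dx. Term by term:
  ∫_0^1 6*x^4 dx = 6/5;  ∫_0^1 2*x^3 dx = 1/2;  ∫_0^1 -7*x^2 dx = -7/3;
  ∫_0^1 2*x dx = 1.
Sum: 6/5 + 1/2 − 7/3 + 1 = 11/30.
So LHS = 11/30.
∫_0^1 v(x) φ(x) dx = ∫_0^1 (4*x^4 - 2*x^3 - 2*x^2) dx. Term by term:
  ∫_0^1 4*x^4 dx = 4/5;  ∫_0^1 -2*x^3 dx = -1/2;  ∫_0^1 -2*x^2 dx = -2/3.
Sum: 4/5 − 1/2 − 2/3 = -11/30.
So RHS = -∫_0^1 v(x) φ(x) dx = 11/30.
LHS = RHS, so the identity holds for this test φ.
Moreover u is smooth here and v(x) = u'(x) = -4*x - 2 pointwise, so the identity holds for every test function. Hence v is the weak derivative of u.


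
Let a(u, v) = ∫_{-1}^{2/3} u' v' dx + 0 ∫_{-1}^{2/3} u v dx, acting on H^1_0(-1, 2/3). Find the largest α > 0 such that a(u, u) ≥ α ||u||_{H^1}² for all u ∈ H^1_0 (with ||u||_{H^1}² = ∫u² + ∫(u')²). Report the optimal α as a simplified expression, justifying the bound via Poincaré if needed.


α = 9*π^2/(25 + 9*π^2)

Coercivity of a(·,·) on H^1_0(-1, 2/3) means a(u, u) ≥ α ||u||_{H^1}² for every u ∈ H^1_0.
The interval has length L = 5/3, and Poincaré/coercivity depend only on L. Here a(u, u) = ∫(u')² + (0)·∫u².
Here c = 0, so a(u,u) = ∫(u')² alone. The condition a(u,u) ≥ α||u||_{H^1}² reads (1−α)∫(u')² ≥ (α−c)∫u². Any admissible α is ≤ 1 (rapidly oscillating u have ∫u²/∫(u')² → 0), and α = 1 would force 0 ≥ (1−c)∫u², impossible since c < 1; so 1−α > 0. By the sharp Poincaré inequality on H^1_0 of an interval of length L, ∫(u')² ≥ (π/L)²∫u² with equality for the first sine mode sin(π(x−x₀)/L) (x₀ the left endpoint), so the inequality holds for all u iff (1−α)(π/L)² ≥ α − c, i.e. α ≤ ((π/L)² + c)/((π/L)² + 1) = (1 + c(L/π)²)/(1 + (L/π)²). (Direct route, valid since c ≤ 0: Poincaré gives c∫u² ≥ c(L/π)²∫(u')², so a(u,u) ≥ (1 + c(L/π)²)∫(u')², while ||u||_{H^1}² ≤ (1 + (L/π)²)∫(u')²; dividing yields the same α.) With (π/L)² = 9*π^2/25 and c = 0, the largest admissible constant is α = ((π/L)² + c)/((π/L)² + 1).
Simplifying, α = 9*π^2/(25 + 9*π^2).


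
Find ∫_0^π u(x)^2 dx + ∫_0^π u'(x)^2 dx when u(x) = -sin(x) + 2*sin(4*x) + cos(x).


||u||_{H^1(0,π)}^2 = 64/15 + 36*π

u'(x) = -sin(x) - cos(x) + 8*cos(4*x).
Expand u² and (u')² and integrate term by term on (0, π), using: for integers n ≥ 1, ∫_0^π sin²(nx) dx = ∫_0^π cos²(nx) dx = π/2; for n ≠ n', ∫_0^π sin(nx)sin(n'x) dx = ∫_0^π cos(nx)cos(n'x) dx = 0; and by product-to-sum, ∫_0^π sin(nx)cos(n'x) dx = ½∫_0^π [sin((n+n')x) + sin((n−n')x)] dx, which is 0 when n+n' is even and 2n/(n²−n'²) when n+n' is odd (it need not vanish on (0, π)).
  u² squared terms: (-1)²·∫sin(x)² dx = 1·π/2 = π/2;  (2)²·∫sin(4x)² dx = 4·π/2 = 2*π;  (1)²·∫cos(x)² dx = 1·π/2 = π/2.
  u² cross terms: 2·(-1)·(2)·∫sin(x)·sin(4x) dx = -4·(0) = 0;  2·(-1)·(1)·∫sin(x)·cos(x) dx = -2·(0) = 0;  2·(2)·(1)·∫sin(4x)·cos(x) dx = 4·(8/15) = 32/15.
  So ∫_0^π u² dx = π/2 + 2*π + π/2 + 0 + 0 + 32/15 = 32/15 + 3*π.
  (u')² squared terms: (-1)²·∫cos(x)² dx = 1·π/2 = π/2;  (-1)²·∫sin(x)² dx = 1·π/2 = π/2;  (8)²·∫cos(4x)² dx = 64·π/2 = 32*π.
  (u')² cross terms: 2·(-1)·(-1)·∫cos(x)·sin(x) dx = 2·(0) = 0;  2·(-1)·(8)·∫cos(x)·cos(4x) dx = -16·(0) = 0;  2·(-1)·(8)·∫sin(x)·cos(4x) dx = -16·(-2/15) = 32/15.
  So ∫_0^π (u')² dx = π/2 + π/2 + 32*π + 0 + 0 + 32/15 = 32/15 + 33*π.
||u||_{H^1}^2 = (32/15 + 3*π) + (32/15 + 33*π) = 64/15 + 36*π.


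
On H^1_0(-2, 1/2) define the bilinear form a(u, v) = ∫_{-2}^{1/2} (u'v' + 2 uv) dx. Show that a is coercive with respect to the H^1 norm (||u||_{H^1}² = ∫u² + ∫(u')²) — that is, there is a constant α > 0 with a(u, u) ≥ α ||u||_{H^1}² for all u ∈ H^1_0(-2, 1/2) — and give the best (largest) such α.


α = 1

Coercivity of a(·,·) on H^1_0(-2, 1/2) means a(u, u) ≥ α ||u||_{H^1}² for every u ∈ H^1_0.
The interval has length L = 5/2, and Poincaré/coercivity depend only on L. Here a(u, u) = ∫(u')² + (2)·∫u².
Here c = 2 ≥ 1, so a(u,u) = ∫(u')² + c∫u² ≥ ∫(u')² + ∫u² = ||u||_{H^1}², i.e. α = 1 works. No larger α is possible: a(u,u) ≥ α||u||_{H^1}² means (1−α)∫(u')² ≥ (α−c)∫u², and for the modes u_n = sin(nπ(x−x₀)/L) (x₀ the left endpoint) one has ∫u_n²/∫(u_n')² = (L/(nπ))² → 0, so a(u_n,u_n)/||u_n||_{H^1}² → 1. Hence the optimal constant is α = 1.
Therefore α = 1.


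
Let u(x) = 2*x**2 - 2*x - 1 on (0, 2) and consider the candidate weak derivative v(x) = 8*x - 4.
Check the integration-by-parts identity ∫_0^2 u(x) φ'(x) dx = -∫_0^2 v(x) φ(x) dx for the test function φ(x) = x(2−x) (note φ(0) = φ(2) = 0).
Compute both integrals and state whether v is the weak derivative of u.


LHS = -8/3, RHS = -16/3. No, v is not the weak derivative of u.

u(x) = 2*x**2 - 2*x - 1, classical derivative u'(x) = 4*x - 2.
φ(x) = x(2−x), so φ'(x) = 2 - 2*x.
Note φ(0) = φ(2) = 0, so the boundary term u·φ vanishes.
LHS = ∫_0^2 u(x) φ'(x) dx = ∫_0^2 (-4*x^3 + 8*x^2 - 2*x - 2) dx. Term by term:
  ∫_0^2 -4*x^3 dx = -16;  ∫_0^2 8*x^2 dx = 64/3;  ∫_0^2 -2*x dx = -4;
  ∫_0^2 -2 dx = -4.
Sum: -16 + 64/3 − 4 − 4 = -8/3.
So LHS = -8/3.
∫_0^2 v(x) φ(x) dx = ∫_0^2 (-8*x^3 + 20*x^2 - 8*x) dx. Term by term:
  ∫_0^2 -8*x^3 dx = -32;  ∫_0^2 20*x^2 dx = 160/3;  ∫_0^2 -8*x dx = -16.
Sum: -32 + 160/3 − 16 = 16/3.
So RHS = -∫_0^2 v(x) φ(x) dx = -16/3.
LHS − RHS = 8/3 ≠ 0, so the identity fails.
(For a valid weak derivative the identity must hold for EVERY test function, in particular this one. The failure shows v is NOT the weak derivative of u.)
Correct weak derivative would be u'(x) = 4*x - 2.


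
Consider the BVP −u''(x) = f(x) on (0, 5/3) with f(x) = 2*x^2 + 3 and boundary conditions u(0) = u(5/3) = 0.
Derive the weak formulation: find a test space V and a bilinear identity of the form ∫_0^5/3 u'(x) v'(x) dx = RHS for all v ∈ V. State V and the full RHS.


V = H^1_0(0, 5/3) (so v(0) = v(5/3) = 0); weak form: ∫_0^5/3 u'v' dx = ∫_0^5/3 (2*x^2 + 3) v dx for all v ∈ V.

Multiply both sides by a test function v and integrate from 0 to 5/3:
  ∫_0^5/3 −u''(x) v(x) dx = ∫_0^5/3 f(x) v(x) dx.
Integrate the LHS by parts once:
  ∫_0^5/3 −u'' v dx = −[u'(x) v(x)]_0^5/3 + ∫_0^5/3 u'(x) v'(x) dx.
Thus ∫_0^5/3 u'(x) v'(x) dx = ∫_0^5/3 f(x) v(x) dx + [u'(x) v(x)]_0^5/3.
Choose V so that boundary terms are either known or forced to vanish.
u is Dirichlet: u(0) = u(5/3) = 0. Let V = H^1_0(0, 5/3); then v(0) = v(5/3) = 0, and [u' v]_0^5/3 = 0.
Weak formulation: find u (satisfying any essential BC) such that ∫_0^5/3 u'(x) v'(x) dx = ∫_0^5/3 f v dx for all v ∈ V.
Substituting f(x) = 2*x^2 + 3, the right-hand side is ∫_0^5/3 (2*x^2 + 3) v dx.


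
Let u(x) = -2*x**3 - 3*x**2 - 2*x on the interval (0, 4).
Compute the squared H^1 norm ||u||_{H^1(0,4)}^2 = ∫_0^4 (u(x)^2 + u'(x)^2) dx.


||u||_{H^1}^2 = 3712592/105

The H^1 norm (squared) on an interval (0, L) is
  ||u||_{H^1}^2 = ∫_0^L u(x)^2 dx + ∫_0^L u'(x)^2 dx.
Compute u'(x) = -6*x**2 - 6*x - 2.
Then u(x)^2 = 4*x**6 + 12*x**5 + 17*x**4 + 12*x**3 + 4*x**2 and u'(x)^2 = 36*x**4 + 72*x**3 + 60*x**2 + 24*x + 4.
Integrate each monomial from 0 to 4 using ∫_0^4 c·x^n dx = c·4^(n+1)/(n+1):
  ∫_0^4 u(x)^2 dx = ∫_0^4 (4*x^6 + 12*x^5 + 17*x^4 + 12*x^3 + 4*x^2) dx. Term by term:
    ∫_0^4 4*x^6 dx = 65536/7;  ∫_0^4 12*x^5 dx = 8192;  ∫_0^4 17*x^4 dx = 17408/5;
    ∫_0^4 12*x^3 dx = 768;  ∫_0^4 4*x^2 dx = 256/3.
  Sum: 65536/7 + 8192 + 17408/5 + 768 + 256/3 = 2298368/105.
  ∫_0^4 u'(x)^2 dx = ∫_0^4 (36*x^4 + 72*x^3 + 60*x^2 + 24*x + 4) dx. Term by term:
    ∫_0^4 36*x^4 dx = 36864/5;  ∫_0^4 72*x^3 dx = 4608;  ∫_0^4 60*x^2 dx = 1280;
    ∫_0^4 24*x dx = 192;  ∫_0^4 4 dx = 16.
  Sum: 36864/5 + 4608 + 1280 + 192 + 16 = 67344/5.
Adding: ||u||_{H^1}^2 = 2298368/105 + 67344/5 = 3712592/105.


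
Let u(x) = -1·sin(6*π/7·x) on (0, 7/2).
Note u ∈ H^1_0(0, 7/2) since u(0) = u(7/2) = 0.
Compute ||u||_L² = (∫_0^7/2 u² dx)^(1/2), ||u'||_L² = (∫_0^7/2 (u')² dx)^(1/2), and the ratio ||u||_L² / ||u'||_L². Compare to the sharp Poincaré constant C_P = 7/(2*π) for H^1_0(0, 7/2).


||u||_L² / ||u'||_L² = 7/(6*π) < C_P = 7/(2*π).

u(x) = -1·sin(6*π/7·x), so u'(x) = -6*π*cos(6*π*x/7)/7.
Writing u(x) = A·sin(kπx/L) with A = -1 and k = 3, use ∫_0^L sin²(kπx/L) dx = L/2 and ∫_0^L cos²(kπx/L) dx = L/2.
u² = 1·sin²(6*π/7·x) and (u')² = 36*π^2/49·cos²(6*π/7·x), and each of sin², cos² integrates to L/2 = 7/4 over (0, 7/2).
∫_0^7/2 u² dx = 7/4, so ||u||_L² = sqrt(7)/2.
∫_0^7/2 (u')² dx = 9*π^2/7, so ||u'||_L² = 3*sqrt(7)*π/7.
Ratio ||u||_L² / ||u'||_L² = 7/(6*π).
Sharp Poincaré constant on H^1_0(0, 7/2) is C_P = L/π = 7/(2*π), achieved by sin(2*π/7·x).
This is the k = 3 harmonic; the ratio L/(kπ) is strictly less than C_P = L/π, consistent with the sharp inequality ||u||_L² ≤ C_P ||u'||_L².


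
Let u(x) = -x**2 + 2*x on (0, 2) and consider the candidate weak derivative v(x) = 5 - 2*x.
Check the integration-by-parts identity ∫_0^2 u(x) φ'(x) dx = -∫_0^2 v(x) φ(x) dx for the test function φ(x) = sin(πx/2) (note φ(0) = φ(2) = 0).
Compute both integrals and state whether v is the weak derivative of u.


LHS = 0, RHS = -12/π. No, v is not the weak derivative of u.

u(x) = -x**2 + 2*x, classical derivative u'(x) = 2 - 2*x.
φ(x) = sin(πx/2), so φ'(x) = π*cos(π*x/2)/2.
Note φ(0) = φ(2) = 0, so the boundary term u·φ vanishes.
LHS = ∫_0^2 u(x) φ'(x) dx = ∫_0^2 (-π*x^2*cos(π*x/2)/2 + π*x*cos(π*x/2)) dx. Term by term:
  ∫_0^2 π*x*cos(π*x/2) dx = -8/π;  ∫_0^2 -π*x^2*cos(π*x/2)/2 dx = 8/π.
Sum: -8/π + 8/π = 0.
So LHS = 0.
∫_0^2 v(x) φ(x) dx = ∫_0^2 (-2*x*sin(π*x/2) + 5*sin(π*x/2)) dx. Term by term:
  ∫_0^2 5*sin(π*x/2) dx = 20/π;  ∫_0^2 -2*x*sin(π*x/2) dx = -8/π.
Sum: 20/π − 8/π = 12/π.
So RHS = -∫_0^2 v(x) φ(x) dx = -12/π.
LHS − RHS = 12/π ≠ 0, so the identity fails.
(For a valid weak derivative the identity must hold for EVERY test function, in particular this one. The failure shows v is NOT the weak derivative of u.)
Correct weak derivative would be u'(x) = 2 - 2*x.


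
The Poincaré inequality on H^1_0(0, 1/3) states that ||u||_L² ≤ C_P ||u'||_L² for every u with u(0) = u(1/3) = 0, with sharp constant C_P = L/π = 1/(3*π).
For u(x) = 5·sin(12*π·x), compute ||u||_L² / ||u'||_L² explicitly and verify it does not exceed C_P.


||u||_L² / ||u'||_L² = 1/(12*π) < C_P = 1/(3*π).

u(x) = 5·sin(12*π·x), so u'(x) = 60*π*cos(12*π*x).
Writing u(x) = A·sin(kπx/L) with A = 5 and k = 4, use ∫_0^L sin²(kπx/L) dx = L/2 and ∫_0^L cos²(kπx/L) dx = L/2.
u² = 25·sin²(12*π·x) and (u')² = 3600*π^2·cos²(12*π·x), and each of sin², cos² integrates to L/2 = 1/6 over (0, 1/3).
∫_0^1/3 u² dx = 25/6, so ||u||_L² = 5*sqrt(6)/6.
∫_0^1/3 (u')² dx = 600*π^2, so ||u'||_L² = 10*sqrt(6)*π.
Ratio ||u||_L² / ||u'||_L² = 1/(12*π).
Sharp Poincaré constant on H^1_0(0, 1/3) is C_P = L/π = 1/(3*π), achieved by sin(3*π·x).
This is the k = 4 harmonic; the ratio L/(kπ) is strictly less than C_P = L/π, consistent with the sharp inequality ||u||_L² ≤ C_P ||u'||_L².


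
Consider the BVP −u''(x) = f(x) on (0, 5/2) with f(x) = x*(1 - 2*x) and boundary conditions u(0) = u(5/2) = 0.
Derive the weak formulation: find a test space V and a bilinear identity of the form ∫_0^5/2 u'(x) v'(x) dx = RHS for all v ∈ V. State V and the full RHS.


V = H^1_0(0, 5/2) (so v(0) = v(5/2) = 0); weak form: ∫_0^5/2 u'v' dx = ∫_0^5/2 (x*(1 - 2*x)) v dx for all v ∈ V.

Multiply both sides by a test function v and integrate from 0 to 5/2:
  ∫_0^5/2 −u''(x) v(x) dx = ∫_0^5/2 f(x) v(x) dx.
Integrate the LHS by parts once:
  ∫_0^5/2 −u'' v dx = −[u'(x) v(x)]_0^5/2 + ∫_0^5/2 u'(x) v'(x) dx.
Thus ∫_0^5/2 u'(x) v'(x) dx = ∫_0^5/2 f(x) v(x) dx + [u'(x) v(x)]_0^5/2.
Choose V so that boundary terms are either known or forced to vanish.
u is Dirichlet: u(0) = u(5/2) = 0. Let V = H^1_0(0, 5/2); then v(0) = v(5/2) = 0, and [u' v]_0^5/2 = 0.
Weak formulation: find u (satisfying any essential BC) such that ∫_0^5/2 u'(x) v'(x) dx = ∫_0^5/2 f v dx for all v ∈ V.
Substituting f(x) = x*(1 - 2*x), the right-hand side is ∫_0^5/2 (x*(1 - 2*x)) v dx.


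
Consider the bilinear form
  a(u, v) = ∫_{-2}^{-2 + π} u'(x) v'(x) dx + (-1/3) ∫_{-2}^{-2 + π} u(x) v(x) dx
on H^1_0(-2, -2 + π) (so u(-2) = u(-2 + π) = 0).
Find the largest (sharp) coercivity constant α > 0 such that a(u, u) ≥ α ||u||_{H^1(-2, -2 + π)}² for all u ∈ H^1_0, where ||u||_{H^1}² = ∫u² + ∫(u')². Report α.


α = 1/3

Coercivity of a(·,·) on H^1_0(-2, -2 + π) means a(u, u) ≥ α ||u||_{H^1}² for every u ∈ H^1_0.
The interval has length L = π, and Poincaré/coercivity depend only on L. Here a(u, u) = ∫(u')² + (-1/3)·∫u².
Here c = -1/3 < 0 with |c| < (π/L)² = 1, so coercivity still holds. The condition a(u,u) ≥ α||u||_{H^1}² reads (1−α)∫(u')² ≥ (α−c)∫u². Any admissible α is ≤ 1 (rapidly oscillating u have ∫u²/∫(u')² → 0), and α = 1 would force 0 ≥ (1−c)∫u², impossible since c < 1; so 1−α > 0. By the sharp Poincaré inequality on H^1_0 of an interval of length L, ∫(u')² ≥ (π/L)²∫u² with equality for the first sine mode sin(π(x−x₀)/L) (x₀ the left endpoint), so the inequality holds for all u iff (1−α)(π/L)² ≥ α − c, i.e. α ≤ ((π/L)² + c)/((π/L)² + 1) = (1 + c(L/π)²)/(1 + (L/π)²). (Direct route, valid since c ≤ 0: Poincaré gives c∫u² ≥ c(L/π)²∫(u')², so a(u,u) ≥ (1 + c(L/π)²)∫(u')², while ||u||_{H^1}² ≤ (1 + (L/π)²)∫(u')²; dividing yields the same α.) With (π/L)² = 1 and c = -1/3, the largest admissible constant is α = ((π/L)² + c)/((π/L)² + 1).
Simplifying, α = 1/3.
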